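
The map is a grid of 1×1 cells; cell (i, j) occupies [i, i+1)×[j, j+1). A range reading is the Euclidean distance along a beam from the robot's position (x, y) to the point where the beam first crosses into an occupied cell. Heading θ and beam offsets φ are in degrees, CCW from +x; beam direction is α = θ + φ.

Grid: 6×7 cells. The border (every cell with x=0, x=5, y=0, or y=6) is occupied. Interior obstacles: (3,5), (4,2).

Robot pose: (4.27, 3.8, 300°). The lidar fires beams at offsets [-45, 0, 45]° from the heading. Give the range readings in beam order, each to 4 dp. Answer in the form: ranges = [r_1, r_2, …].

beam 1: φ=-45°, α=255°
  cosα=-0.2588 sinα=-0.9659 | (4,3) | tMaxX 1.0432 tMaxY 0.8282 | tΔX 3.8637 tΔY 1.0353
    t=0.8282 [y] (4,2) — stop
  → r_1 = 0.8282
beam 2: φ=0°, α=300°
  cosα=0.5000 sinα=-0.8660 | (4,3) | tMaxX 1.4600 tMaxY 0.9238 | tΔX 2.0000 tΔY 1.1547
    t=0.9238 [y] (4,2) — stop
  → r_2 = 0.9238
beam 3: φ=45°, α=345°
  cosα=0.9659 sinα=-0.2588 | (4,3) | tMaxX 0.7558 tMaxY 3.0910 | tΔX 1.0353 tΔY 3.8637
    t=0.7558 [x] (5,3) — stop
  → r_3 = 0.7558

ranges = [0.8282, 0.9238, 0.7558]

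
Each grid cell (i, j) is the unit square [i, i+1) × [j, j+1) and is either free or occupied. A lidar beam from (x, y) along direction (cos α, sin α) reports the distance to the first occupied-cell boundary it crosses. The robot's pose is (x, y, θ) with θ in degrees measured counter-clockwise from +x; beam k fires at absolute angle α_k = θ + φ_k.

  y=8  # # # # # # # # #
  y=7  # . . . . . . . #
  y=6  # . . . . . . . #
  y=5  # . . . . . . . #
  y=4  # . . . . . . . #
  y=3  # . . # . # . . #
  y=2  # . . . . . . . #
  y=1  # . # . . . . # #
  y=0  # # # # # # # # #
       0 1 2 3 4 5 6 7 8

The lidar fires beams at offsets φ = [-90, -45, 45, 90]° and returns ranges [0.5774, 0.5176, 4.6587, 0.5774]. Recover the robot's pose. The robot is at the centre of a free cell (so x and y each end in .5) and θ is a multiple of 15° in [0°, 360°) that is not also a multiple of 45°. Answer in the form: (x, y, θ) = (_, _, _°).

(x, y, θ) = (4.5, 3.5, 60°)

The pose lattice has 45·16 = 720 candidates. Test each by forward raycasting.
  (6.5, 2.5, 150°): beam 1 = 3.0000 ≠ 0.5774 ✗
  (2.5, 5.5, 120°): beam 1 = 5.0000 ≠ 0.5774 ✗
  (6.5, 6.5, 285°): beam 1 = 5.6940 ≠ 0.5774 ✗
  (2.5, 3.5, 30°): beam 1 = 2.8868 ≠ 0.5774 ✗
  …
  (4.5, 3.5, 60°): r_1=0.5774, r_2=0.5176, r_3=4.6587, r_4=0.5774 — all match ✓
Only this pose fits every beam.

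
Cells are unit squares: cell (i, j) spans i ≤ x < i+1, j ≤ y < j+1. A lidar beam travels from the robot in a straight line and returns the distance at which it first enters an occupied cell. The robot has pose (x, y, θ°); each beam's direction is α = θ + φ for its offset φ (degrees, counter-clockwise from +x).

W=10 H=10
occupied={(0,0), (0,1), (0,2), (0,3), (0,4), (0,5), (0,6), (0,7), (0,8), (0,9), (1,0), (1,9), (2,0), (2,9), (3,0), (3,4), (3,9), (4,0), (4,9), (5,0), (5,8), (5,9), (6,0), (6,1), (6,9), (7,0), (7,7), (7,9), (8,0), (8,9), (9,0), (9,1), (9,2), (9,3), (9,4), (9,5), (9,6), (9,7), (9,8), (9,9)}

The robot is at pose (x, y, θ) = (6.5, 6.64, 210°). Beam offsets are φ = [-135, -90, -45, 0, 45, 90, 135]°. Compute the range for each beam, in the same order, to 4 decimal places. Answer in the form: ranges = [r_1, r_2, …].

ranges = [2.4433, 1.5704, 5.6940, 3.2800, 5.8390, 5.0000, 2.5882]

beam 1: φ=-135°, α=75°
  d=(0.2588,0.9659)  start (6,6)  tX=1.9319 tY=0.3727  stride 1/|dx|=3.8637 1/|dy|=1.0353
    cross y-line → (6,7), t=0.3727
    cross y-line → (6,8), t=1.4080
    cross x-line → (7,8), t=1.9319
    cross y-line → (7,9), t=2.4433 (wall)
  → r_1 = 2.4433
beam 2: φ=-90°, α=120°
  d=(-0.5000,0.8660)  start (6,6)  tX=1.0000 tY=0.4157  stride 1/|dx|=2.0000 1/|dy|=1.1547
    cross y-line → (6,7), t=0.4157
    cross x-line → (5,7), t=1.0000
    cross y-line → (5,8), t=1.5704 (wall)
  → r_2 = 1.5704
beam 3: φ=-45°, α=165°
  d=(-0.9659,0.2588)  start (6,6)  tX=0.5176 tY=1.3909  stride 1/|dx|=1.0353 1/|dy|=3.8637
    cross x-line → (5,6), t=0.5176
    cross y-line → (5,7), t=1.3909
    cross x-line → (4,7), t=1.5529
    cross x-line → (3,7), t=2.5882
    cross x-line → (2,7), t=3.6235
    cross x-line → (1,7), t=4.6587
    cross y-line → (1,8), t=5.2546
    cross x-line → (0,8), t=5.6940 (wall)
  → r_3 = 5.6940
beam 4: φ=0°, α=210°
  d=(-0.8660,-0.5000)  start (6,6)  tX=0.5774 tY=1.2800  stride 1/|dx|=1.1547 1/|dy|=2.0000
    cross x-line → (5,6), t=0.5774
    cross y-line → (5,5), t=1.2800
    cross x-line → (4,5), t=1.7321
    cross x-line → (3,5), t=2.8868
    cross y-line → (3,4), t=3.2800 (wall)
  → r_4 = 3.2800
beam 5: φ=45°, α=255°
  d=(-0.2588,-0.9659)  start (6,6)  tX=1.9319 tY=0.6626  stride 1/|dx|=3.8637 1/|dy|=1.0353
    cross y-line → (6,5), t=0.6626
    cross y-line → (6,4), t=1.6979
    cross x-line → (5,4), t=1.9319
    cross y-line → (5,3), t=2.7331
    cross y-line → (5,2), t=3.7684
    cross y-line → (5,1), t=4.8037
    cross x-line → (4,1), t=5.7956
    cross y-line → (4,0), t=5.8390 (wall)
  → r_5 = 5.8390
beam 6: φ=90°, α=300°
  d=(0.5000,-0.8660)  start (6,6)  tX=1.0000 tY=0.7390  stride 1/|dx|=2.0000 1/|dy|=1.1547
    cross y-line → (6,5), t=0.7390
    cross x-line → (7,5), t=1.0000
    cross y-line → (7,4), t=1.8937
    cross x-line → (8,4), t=3.0000
    cross y-line → (8,3), t=3.0484
    cross y-line → (8,2), t=4.2031
    cross x-line → (9,2), t=5.0000 (wall)
  → r_6 = 5.0000
beam 7: φ=135°, α=345°
  d=(0.9659,-0.2588)  start (6,6)  tX=0.5176 tY=2.4728  stride 1/|dx|=1.0353 1/|dy|=3.8637
    cross x-line → (7,6), t=0.5176
    cross x-line → (8,6), t=1.5529
    cross y-line → (8,5), t=2.4728
    cross x-line → (9,5), t=2.5882 (wall)
  → r_7 = 2.5882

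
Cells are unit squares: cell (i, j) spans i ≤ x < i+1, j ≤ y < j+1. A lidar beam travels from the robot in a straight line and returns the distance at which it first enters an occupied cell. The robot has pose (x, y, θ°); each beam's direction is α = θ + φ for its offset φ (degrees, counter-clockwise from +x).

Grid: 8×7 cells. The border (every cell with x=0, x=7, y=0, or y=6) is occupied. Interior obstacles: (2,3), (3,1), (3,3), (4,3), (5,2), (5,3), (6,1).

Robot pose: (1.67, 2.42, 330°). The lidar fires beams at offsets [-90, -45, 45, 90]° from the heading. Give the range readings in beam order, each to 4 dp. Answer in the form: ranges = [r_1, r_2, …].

ranges = [1.3400, 1.4701, 2.2409, 0.6697]

beam 1: φ=-90°, α=240°
  cosα=-0.5000 sinα=-0.8660 | (1,2) | tMaxX 1.3400 tMaxY 0.4850 | tΔX 2.0000 tΔY 1.1547
    t=0.4850 [y] (1,1)
    t=1.3400 [x] (0,1) — stop
  → r_1 = 1.3400
beam 2: φ=-45°, α=285°
  cosα=0.2588 sinα=-0.9659 | (1,2) | tMaxX 1.2750 tMaxY 0.4348 | tΔX 3.8637 tΔY 1.0353
    t=0.4348 [y] (1,1)
    t=1.2750 [x] (2,1)
    t=1.4701 [y] (2,0) — stop
  → r_2 = 1.4701
beam 3: φ=45°, α=15°
  cosα=0.9659 sinα=0.2588 | (1,2) | tMaxX 0.3416 tMaxY 2.2409 | tΔX 1.0353 tΔY 3.8637
    t=0.3416 [x] (2,2)
    t=1.3769 [x] (3,2)
    t=2.2409 [y] (3,3) — stop
  → r_3 = 2.2409
beam 4: φ=90°, α=60°
  cosα=0.5000 sinα=0.8660 | (1,2) | tMaxX 0.6600 tMaxY 0.6697 | tΔX 2.0000 tΔY 1.1547
    t=0.6600 [x] (2,2)
    t=0.6697 [y] (2,3) — stop
  → r_4 = 0.6697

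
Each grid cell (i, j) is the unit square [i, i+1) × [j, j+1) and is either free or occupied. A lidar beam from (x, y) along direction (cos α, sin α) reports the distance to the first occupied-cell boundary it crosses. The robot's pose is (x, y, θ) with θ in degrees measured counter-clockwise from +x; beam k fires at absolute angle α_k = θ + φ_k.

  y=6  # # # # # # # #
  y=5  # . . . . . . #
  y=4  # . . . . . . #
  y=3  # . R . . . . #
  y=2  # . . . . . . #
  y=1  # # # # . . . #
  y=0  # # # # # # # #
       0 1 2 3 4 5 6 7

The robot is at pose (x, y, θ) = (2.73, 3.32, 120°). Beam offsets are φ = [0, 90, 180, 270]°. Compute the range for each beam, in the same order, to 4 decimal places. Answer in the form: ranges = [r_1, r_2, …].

beam 1: φ=0°, α=120°
  d=(-0.5000,0.8660)  start (2,3)  tX=1.4600 tY=0.7852  stride 1/|dx|=2.0000 1/|dy|=1.1547
    cross y-line → (2,4), t=0.7852
    cross x-line → (1,4), t=1.4600
    cross y-line → (1,5), t=1.9399
    cross y-line → (1,6), t=3.0946 (wall)
  → r_1 = 3.0946
beam 2: φ=90°, α=210°
  d=(-0.8660,-0.5000)  start (2,3)  tX=0.8429 tY=0.6400  stride 1/|dx|=1.1547 1/|dy|=2.0000
    cross y-line → (2,2), t=0.6400
    cross x-line → (1,2), t=0.8429
    cross x-line → (0,2), t=1.9976 (wall)
  → r_2 = 1.9976
beam 3: φ=180°, α=300°
  d=(0.5000,-0.8660)  start (2,3)  tX=0.5400 tY=0.3695  stride 1/|dx|=2.0000 1/|dy|=1.1547
    cross y-line → (2,2), t=0.3695
    cross x-line → (3,2), t=0.5400
    cross y-line → (3,1), t=1.5242 (wall)
  → r_3 = 1.5242
beam 4: φ=270°, α=30°
  d=(0.8660,0.5000)  start (2,3)  tX=0.3118 tY=1.3600  stride 1/|dx|=1.1547 1/|dy|=2.0000
    cross x-line → (3,3), t=0.3118
    cross y-line → (3,4), t=1.3600
    cross x-line → (4,4), t=1.4665
    cross x-line → (5,4), t=2.6212
    cross y-line → (5,5), t=3.3600
    cross x-line → (6,5), t=3.7759
    cross x-line → (7,5), t=4.9306 (wall)
  → r_4 = 4.9306

ranges = [3.0946, 1.9976, 1.5242, 4.9306]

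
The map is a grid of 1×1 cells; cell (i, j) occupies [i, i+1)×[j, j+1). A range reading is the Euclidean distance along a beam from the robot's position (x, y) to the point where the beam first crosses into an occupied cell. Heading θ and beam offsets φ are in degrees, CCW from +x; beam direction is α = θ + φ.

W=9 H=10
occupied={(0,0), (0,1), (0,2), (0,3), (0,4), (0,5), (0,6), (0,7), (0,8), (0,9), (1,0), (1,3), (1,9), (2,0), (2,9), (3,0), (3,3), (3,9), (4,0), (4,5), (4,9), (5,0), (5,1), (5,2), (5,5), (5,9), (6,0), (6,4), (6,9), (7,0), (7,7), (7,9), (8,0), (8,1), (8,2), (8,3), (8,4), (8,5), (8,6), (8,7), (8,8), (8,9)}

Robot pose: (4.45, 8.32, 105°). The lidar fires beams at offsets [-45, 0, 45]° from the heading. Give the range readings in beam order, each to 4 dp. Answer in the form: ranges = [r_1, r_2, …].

beam 1: φ=-45°, α=60°
  dir = (cos 60°, sin 60°) = (0.5000, 0.8660); from cell (4,8)
  next x-line at t=1.1000, next y-line at t=0.7852; Δt_x=2.0000, Δt_y=1.1547
    y: enter (4,9) at t=0.7852 ← occupied
  → r_1 = 0.7852
beam 2: φ=0°, α=105°
  dir = (cos 105°, sin 105°) = (-0.2588, 0.9659); from cell (4,8)
  next x-line at t=1.7387, next y-line at t=0.7040; Δt_x=3.8637, Δt_y=1.0353
    y: enter (4,9) at t=0.7040 ← occupied
  → r_2 = 0.7040
beam 3: φ=45°, α=150°
  dir = (cos 150°, sin 150°) = (-0.8660, 0.5000); from cell (4,8)
  next x-line at t=0.5196, next y-line at t=1.3600; Δt_x=1.1547, Δt_y=2.0000
    x: enter (3,8) at t=0.5196
    y: enter (3,9) at t=1.3600 ← occupied
  → r_3 = 1.3600

ranges = [0.7852, 0.7040, 1.3600]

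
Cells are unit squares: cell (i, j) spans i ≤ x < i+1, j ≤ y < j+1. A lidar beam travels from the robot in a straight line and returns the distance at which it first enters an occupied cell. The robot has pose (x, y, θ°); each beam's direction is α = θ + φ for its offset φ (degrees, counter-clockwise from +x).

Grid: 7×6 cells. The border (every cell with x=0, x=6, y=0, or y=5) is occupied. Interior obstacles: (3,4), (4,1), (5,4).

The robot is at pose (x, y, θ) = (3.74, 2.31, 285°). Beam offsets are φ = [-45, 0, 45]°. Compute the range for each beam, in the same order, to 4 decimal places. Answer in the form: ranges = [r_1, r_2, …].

ranges = [1.5127, 1.0046, 0.6200]

beam 1: φ=-45°, α=240°
  d=(-0.5000,-0.8660)  start (3,2)  tX=1.4800 tY=0.3580  stride 1/|dx|=2.0000 1/|dy|=1.1547
    cross y-line → (3,1), t=0.3580
    cross x-line → (2,1), t=1.4800
    cross y-line → (2,0), t=1.5127 (wall)
  → r_1 = 1.5127
beam 2: φ=0°, α=285°
  d=(0.2588,-0.9659)  start (3,2)  tX=1.0046 tY=0.3209  stride 1/|dx|=3.8637 1/|dy|=1.0353
    cross y-line → (3,1), t=0.3209
    cross x-line → (4,1), t=1.0046 (wall)
  → r_2 = 1.0046
beam 3: φ=45°, α=330°
  d=(0.8660,-0.5000)  start (3,2)  tX=0.3002 tY=0.6200  stride 1/|dx|=1.1547 1/|dy|=2.0000
    cross x-line → (4,2), t=0.3002
    cross y-line → (4,1), t=0.6200 (wall)
  → r_3 = 0.6200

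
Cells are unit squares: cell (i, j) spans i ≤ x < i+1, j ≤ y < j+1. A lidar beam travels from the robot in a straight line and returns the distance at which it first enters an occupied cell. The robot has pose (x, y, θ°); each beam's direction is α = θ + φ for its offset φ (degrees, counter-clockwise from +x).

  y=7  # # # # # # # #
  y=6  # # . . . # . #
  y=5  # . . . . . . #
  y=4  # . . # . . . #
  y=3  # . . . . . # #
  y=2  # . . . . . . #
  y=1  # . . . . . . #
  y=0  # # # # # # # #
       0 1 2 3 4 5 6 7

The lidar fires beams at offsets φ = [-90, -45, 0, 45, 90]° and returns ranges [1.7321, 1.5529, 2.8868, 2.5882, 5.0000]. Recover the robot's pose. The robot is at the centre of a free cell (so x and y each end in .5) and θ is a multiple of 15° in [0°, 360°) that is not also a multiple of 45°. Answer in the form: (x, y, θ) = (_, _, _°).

Candidates: 32 free-cell centres × 16 headings = 512 poses. Raycast each; keep the one whose scan matches to 4 dp.
  (6.5, 4.5, 255°): beam 1 = 5.6940 ≠ 1.7321 ✗
  (5.5, 3.5, 330°): beam 1 = 2.8868 ≠ 1.7321 ✗
  (5.5, 1.5, 30°): beam 1 = 0.5774 ≠ 1.7321 ✗
  …
  (2.5, 3.5, 240°): r_1=1.7321, r_2=1.5529, r_3=2.8868, r_4=2.5882, r_5=5.0000 — all match ✓
No second candidate reproduces the full scan.

(x, y, θ) = (2.5, 3.5, 240°)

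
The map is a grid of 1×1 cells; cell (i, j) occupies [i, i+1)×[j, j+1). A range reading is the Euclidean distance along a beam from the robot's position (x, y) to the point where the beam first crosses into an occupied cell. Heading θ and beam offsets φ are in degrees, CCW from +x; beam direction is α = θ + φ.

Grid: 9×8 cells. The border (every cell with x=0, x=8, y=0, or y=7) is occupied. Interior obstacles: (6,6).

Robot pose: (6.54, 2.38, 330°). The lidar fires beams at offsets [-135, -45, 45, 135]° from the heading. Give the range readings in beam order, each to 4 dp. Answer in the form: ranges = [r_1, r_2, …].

ranges = [5.3319, 1.4287, 1.5115, 4.7830]

beam 1: φ=-135°, α=195°
  d=(-0.9659,-0.2588)  start (6,2)  tX=0.5590 tY=1.4682  stride 1/|dx|=1.0353 1/|dy|=3.8637
    cross x-line → (5,2), t=0.5590
    cross y-line → (5,1), t=1.4682
    cross x-line → (4,1), t=1.5943
    cross x-line → (3,1), t=2.6296
    cross x-line → (2,1), t=3.6649
    cross x-line → (1,1), t=4.7002
    cross y-line → (1,0), t=5.3319 (wall)
  → r_1 = 5.3319
beam 2: φ=-45°, α=285°
  d=(0.2588,-0.9659)  start (6,2)  tX=1.7773 tY=0.3934  stride 1/|dx|=3.8637 1/|dy|=1.0353
    cross y-line → (6,1), t=0.3934
    cross y-line → (6,0), t=1.4287 (wall)
  → r_2 = 1.4287
beam 3: φ=45°, α=15°
  d=(0.9659,0.2588)  start (6,2)  tX=0.4762 tY=2.3955  stride 1/|dx|=1.0353 1/|dy|=3.8637
    cross x-line → (7,2), t=0.4762
    cross x-line → (8,2), t=1.5115 (wall)
  → r_3 = 1.5115
beam 4: φ=135°, α=105°
  d=(-0.2588,0.9659)  start (6,2)  tX=2.0864 tY=0.6419  stride 1/|dx|=3.8637 1/|dy|=1.0353
    cross y-line → (6,3), t=0.6419
    cross y-line → (6,4), t=1.6771
    cross x-line → (5,4), t=2.0864
    cross y-line → (5,5), t=2.7124
    cross y-line → (5,6), t=3.7477
    cross y-line → (5,7), t=4.7830 (wall)
  → r_4 = 4.7830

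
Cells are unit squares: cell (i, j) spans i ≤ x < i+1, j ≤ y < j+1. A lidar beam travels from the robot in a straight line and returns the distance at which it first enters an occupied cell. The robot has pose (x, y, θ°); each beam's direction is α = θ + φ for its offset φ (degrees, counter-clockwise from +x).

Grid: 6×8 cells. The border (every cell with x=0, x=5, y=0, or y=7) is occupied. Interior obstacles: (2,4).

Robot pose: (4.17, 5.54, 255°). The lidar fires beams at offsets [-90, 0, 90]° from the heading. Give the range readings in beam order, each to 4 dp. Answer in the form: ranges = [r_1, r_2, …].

beam 1: φ=-90°, α=165°
  cosα=-0.9659 sinα=0.2588 | (4,5) | tMaxX 0.1760 tMaxY 1.7773 | tΔX 1.0353 tΔY 3.8637
    t=0.1760 [x] (3,5)
    t=1.2113 [x] (2,5)
    t=1.7773 [y] (2,6)
    t=2.2465 [x] (1,6)
    t=3.2818 [x] (0,6) — stop
  → r_1 = 3.2818
beam 2: φ=0°, α=255°
  cosα=-0.2588 sinα=-0.9659 | (4,5) | tMaxX 0.6568 tMaxY 0.5590 | tΔX 3.8637 tΔY 1.0353
    t=0.5590 [y] (4,4)
    t=0.6568 [x] (3,4)
    t=1.5943 [y] (3,3)
    t=2.6296 [y] (3,2)
    t=3.6649 [y] (3,1)
    t=4.5205 [x] (2,1)
    t=4.7002 [y] (2,0) — stop
  → r_2 = 4.7002
beam 3: φ=90°, α=345°
  cosα=0.9659 sinα=-0.2588 | (4,5) | tMaxX 0.8593 tMaxY 2.0864 | tΔX 1.0353 tΔY 3.8637
    t=0.8593 [x] (5,5) — stop
  → r_3 = 0.8593

ranges = [3.2818, 4.7002, 0.8593]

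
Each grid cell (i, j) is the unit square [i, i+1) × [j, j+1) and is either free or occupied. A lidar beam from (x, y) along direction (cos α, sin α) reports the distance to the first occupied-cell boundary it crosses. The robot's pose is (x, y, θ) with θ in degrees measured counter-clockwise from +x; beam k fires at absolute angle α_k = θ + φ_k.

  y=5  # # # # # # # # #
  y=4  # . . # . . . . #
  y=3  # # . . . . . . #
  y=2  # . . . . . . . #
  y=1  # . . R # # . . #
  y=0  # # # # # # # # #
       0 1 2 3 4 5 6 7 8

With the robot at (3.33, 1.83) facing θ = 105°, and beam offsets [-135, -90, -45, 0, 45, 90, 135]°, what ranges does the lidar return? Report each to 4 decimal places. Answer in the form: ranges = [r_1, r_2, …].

ranges = [0.7736, 4.8347, 3.6604, 3.2818, 2.3400, 2.4122, 0.9584]

beam 1: φ=-135°, α=330°
  dir = (cos 330°, sin 330°) = (0.8660, -0.5000); from cell (3,1)
  next x-line at t=0.7736, next y-line at t=1.6600; Δt_x=1.1547, Δt_y=2.0000
    x: enter (4,1) at t=0.7736 ← occupied
  → r_1 = 0.7736
beam 2: φ=-90°, α=15°
  dir = (cos 15°, sin 15°) = (0.9659, 0.2588); from cell (3,1)
  next x-line at t=0.6936, next y-line at t=0.6568; Δt_x=1.0353, Δt_y=3.8637
    y: enter (3,2) at t=0.6568
    x: enter (4,2) at t=0.6936
    x: enter (5,2) at t=1.7289
    x: enter (6,2) at t=2.7642
    x: enter (7,2) at t=3.7995
    y: enter (7,3) at t=4.5205
    x: enter (8,3) at t=4.8347 ← occupied
  → r_2 = 4.8347
beam 3: φ=-45°, α=60°
  dir = (cos 60°, sin 60°) = (0.5000, 0.8660); from cell (3,1)
  next x-line at t=1.3400, next y-line at t=0.1963; Δt_x=2.0000, Δt_y=1.1547
    y: enter (3,2) at t=0.1963
    x: enter (4,2) at t=1.3400
    y: enter (4,3) at t=1.3510
    y: enter (4,4) at t=2.5057
    x: enter (5,4) at t=3.3400
    y: enter (5,5) at t=3.6604 ← occupied
  → r_3 = 3.6604
beam 4: φ=0°, α=105°
  dir = (cos 105°, sin 105°) = (-0.2588, 0.9659); from cell (3,1)
  next x-line at t=1.2750, next y-line at t=0.1760; Δt_x=3.8637, Δt_y=1.0353
    y: enter (3,2) at t=0.1760
    y: enter (3,3) at t=1.2113
    x: enter (2,3) at t=1.2750
    y: enter (2,4) at t=2.2465
    y: enter (2,5) at t=3.2818 ← occupied
  → r_4 = 3.2818
beam 5: φ=45°, α=150°
  dir = (cos 150°, sin 150°) = (-0.8660, 0.5000); from cell (3,1)
  next x-line at t=0.3811, next y-line at t=0.3400; Δt_x=1.1547, Δt_y=2.0000
    y: enter (3,2) at t=0.3400
    x: enter (2,2) at t=0.3811
    x: enter (1,2) at t=1.5358
    y: enter (1,3) at t=2.3400 ← occupied
  → r_5 = 2.3400
beam 6: φ=90°, α=195°
  dir = (cos 195°, sin 195°) = (-0.9659, -0.2588); from cell (3,1)
  next x-line at t=0.3416, next y-line at t=3.2069; Δt_x=1.0353, Δt_y=3.8637
    x: enter (2,1) at t=0.3416
    x: enter (1,1) at t=1.3769
    x: enter (0,1) at t=2.4122 ← occupied
  → r_6 = 2.4122
beam 7: φ=135°, α=240°
  dir = (cos 240°, sin 240°) = (-0.5000, -0.8660); from cell (3,1)
  next x-line at t=0.6600, next y-line at t=0.9584; Δt_x=2.0000, Δt_y=1.1547
    x: enter (2,1) at t=0.6600
    y: enter (2,0) at t=0.9584 ← occupied
  → r_7 = 0.9584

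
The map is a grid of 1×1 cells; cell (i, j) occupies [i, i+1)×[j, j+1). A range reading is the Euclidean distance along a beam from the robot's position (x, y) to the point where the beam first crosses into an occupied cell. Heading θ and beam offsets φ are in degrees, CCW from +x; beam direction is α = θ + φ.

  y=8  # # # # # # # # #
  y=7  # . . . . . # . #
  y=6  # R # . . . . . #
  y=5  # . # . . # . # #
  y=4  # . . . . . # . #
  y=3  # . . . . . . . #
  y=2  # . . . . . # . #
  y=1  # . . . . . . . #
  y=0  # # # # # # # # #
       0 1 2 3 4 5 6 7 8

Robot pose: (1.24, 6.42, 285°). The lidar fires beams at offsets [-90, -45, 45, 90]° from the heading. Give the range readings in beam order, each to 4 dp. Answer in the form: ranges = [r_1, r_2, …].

ranges = [0.2485, 0.4800, 0.8776, 0.7868]

beam 1: φ=-90°, α=195°
  cosα=-0.9659 sinα=-0.2588 | (1,6) | tMaxX 0.2485 tMaxY 1.6228 | tΔX 1.0353 tΔY 3.8637
    t=0.2485 [x] (0,6) — stop
  → r_1 = 0.2485
beam 2: φ=-45°, α=240°
  cosα=-0.5000 sinα=-0.8660 | (1,6) | tMaxX 0.4800 tMaxY 0.4850 | tΔX 2.0000 tΔY 1.1547
    t=0.4800 [x] (0,6) — stop
  → r_2 = 0.4800
beam 3: φ=45°, α=330°
  cosα=0.8660 sinα=-0.5000 | (1,6) | tMaxX 0.8776 tMaxY 0.8400 | tΔX 1.1547 tΔY 2.0000
    t=0.8400 [y] (1,5)
    t=0.8776 [x] (2,5) — stop
  → r_3 = 0.8776
beam 4: φ=90°, α=15°
  cosα=0.9659 sinα=0.2588 | (1,6) | tMaxX 0.7868 tMaxY 2.2409 | tΔX 1.0353 tΔY 3.8637
    t=0.7868 [x] (2,6) — stop
  → r_4 = 0.7868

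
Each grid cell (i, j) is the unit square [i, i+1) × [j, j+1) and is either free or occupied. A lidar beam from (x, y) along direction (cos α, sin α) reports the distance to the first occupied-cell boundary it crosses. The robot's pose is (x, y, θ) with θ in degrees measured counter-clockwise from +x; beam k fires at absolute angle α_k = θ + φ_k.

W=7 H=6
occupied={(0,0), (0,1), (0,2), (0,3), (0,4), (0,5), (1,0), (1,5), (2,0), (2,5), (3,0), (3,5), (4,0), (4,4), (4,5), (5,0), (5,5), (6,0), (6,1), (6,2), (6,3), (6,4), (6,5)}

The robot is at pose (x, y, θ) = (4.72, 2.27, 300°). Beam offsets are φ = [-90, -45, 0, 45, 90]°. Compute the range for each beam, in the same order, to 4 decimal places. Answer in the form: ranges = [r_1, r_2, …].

ranges = [2.5400, 1.3148, 1.4665, 1.3252, 1.4780]

beam 1: φ=-90°, α=210°
  d=(-0.8660,-0.5000)  start (4,2)  tX=0.8314 tY=0.5400  stride 1/|dx|=1.1547 1/|dy|=2.0000
    cross y-line → (4,1), t=0.5400
    cross x-line → (3,1), t=0.8314
    cross x-line → (2,1), t=1.9861
    cross y-line → (2,0), t=2.5400 (wall)
  → r_1 = 2.5400
beam 2: φ=-45°, α=255°
  d=(-0.2588,-0.9659)  start (4,2)  tX=2.7819 tY=0.2795  stride 1/|dx|=3.8637 1/|dy|=1.0353
    cross y-line → (4,1), t=0.2795
    cross y-line → (4,0), t=1.3148 (wall)
  → r_2 = 1.3148
beam 3: φ=0°, α=300°
  d=(0.5000,-0.8660)  start (4,2)  tX=0.5600 tY=0.3118  stride 1/|dx|=2.0000 1/|dy|=1.1547
    cross y-line → (4,1), t=0.3118
    cross x-line → (5,1), t=0.5600
    cross y-line → (5,0), t=1.4665 (wall)
  → r_3 = 1.4665
beam 4: φ=45°, α=345°
  d=(0.9659,-0.2588)  start (4,2)  tX=0.2899 tY=1.0432  stride 1/|dx|=1.0353 1/|dy|=3.8637
    cross x-line → (5,2), t=0.2899
    cross y-line → (5,1), t=1.0432
    cross x-line → (6,1), t=1.3252 (wall)
  → r_4 = 1.3252
beam 5: φ=90°, α=30°
  d=(0.8660,0.5000)  start (4,2)  tX=0.3233 tY=1.4600  stride 1/|dx|=1.1547 1/|dy|=2.0000
    cross x-line → (5,2), t=0.3233
    cross y-line → (5,3), t=1.4600
    cross x-line → (6,3), t=1.4780 (wall)
  → r_5 = 1.4780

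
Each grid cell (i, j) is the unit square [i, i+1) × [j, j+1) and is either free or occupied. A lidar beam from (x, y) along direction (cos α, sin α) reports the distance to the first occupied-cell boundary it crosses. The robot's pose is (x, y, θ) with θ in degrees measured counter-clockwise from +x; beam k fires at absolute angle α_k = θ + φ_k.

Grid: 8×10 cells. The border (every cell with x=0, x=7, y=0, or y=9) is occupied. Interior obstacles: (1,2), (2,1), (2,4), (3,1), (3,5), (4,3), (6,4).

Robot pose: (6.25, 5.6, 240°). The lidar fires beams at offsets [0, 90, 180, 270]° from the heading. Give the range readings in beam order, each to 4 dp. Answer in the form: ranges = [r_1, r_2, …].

beam 1: φ=0°, α=240°
  d=(-0.5000,-0.8660)  start (6,5)  tX=0.5000 tY=0.6928  stride 1/|dx|=2.0000 1/|dy|=1.1547
    cross x-line → (5,5), t=0.5000
    cross y-line → (5,4), t=0.6928
    cross y-line → (5,3), t=1.8475
    cross x-line → (4,3), t=2.5000 (wall)
  → r_1 = 2.5000
beam 2: φ=90°, α=330°
  d=(0.8660,-0.5000)  start (6,5)  tX=0.8660 tY=1.2000  stride 1/|dx|=1.1547 1/|dy|=2.0000
    cross x-line → (7,5), t=0.8660 (wall)
  → r_2 = 0.8660
beam 3: φ=180°, α=60°
  d=(0.5000,0.8660)  start (6,5)  tX=1.5000 tY=0.4619  stride 1/|dx|=2.0000 1/|dy|=1.1547
    cross y-line → (6,6), t=0.4619
    cross x-line → (7,6), t=1.5000 (wall)
  → r_3 = 1.5000
beam 4: φ=270°, α=150°
  d=(-0.8660,0.5000)  start (6,5)  tX=0.2887 tY=0.8000  stride 1/|dx|=1.1547 1/|dy|=2.0000
    cross x-line → (5,5), t=0.2887
    cross y-line → (5,6), t=0.8000
    cross x-line → (4,6), t=1.4434
    cross x-line → (3,6), t=2.5981
    cross y-line → (3,7), t=2.8000
    cross x-line → (2,7), t=3.7528
    cross y-line → (2,8), t=4.8000
    cross x-line → (1,8), t=4.9075
    cross x-line → (0,8), t=6.0622 (wall)
  → r_4 = 6.0622

ranges = [2.5000, 0.8660, 1.5000, 6.0622]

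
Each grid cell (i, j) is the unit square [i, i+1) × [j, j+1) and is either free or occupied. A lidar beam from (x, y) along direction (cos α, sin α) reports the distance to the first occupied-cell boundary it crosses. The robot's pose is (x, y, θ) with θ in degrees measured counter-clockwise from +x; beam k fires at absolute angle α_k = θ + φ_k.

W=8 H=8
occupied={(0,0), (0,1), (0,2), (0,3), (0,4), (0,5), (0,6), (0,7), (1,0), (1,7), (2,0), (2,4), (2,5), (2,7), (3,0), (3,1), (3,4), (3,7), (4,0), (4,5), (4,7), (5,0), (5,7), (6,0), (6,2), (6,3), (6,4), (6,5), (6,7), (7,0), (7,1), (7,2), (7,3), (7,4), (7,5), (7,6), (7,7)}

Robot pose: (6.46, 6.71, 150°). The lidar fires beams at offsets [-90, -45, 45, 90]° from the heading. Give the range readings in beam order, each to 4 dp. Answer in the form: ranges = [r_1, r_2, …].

beam 1: φ=-90°, α=60°
  d=(0.5000,0.8660)  start (6,6)  tX=1.0800 tY=0.3349  stride 1/|dx|=2.0000 1/|dy|=1.1547
    cross y-line → (6,7), t=0.3349 (wall)
  → r_1 = 0.3349
beam 2: φ=-45°, α=105°
  d=(-0.2588,0.9659)  start (6,6)  tX=1.7773 tY=0.3002  stride 1/|dx|=3.8637 1/|dy|=1.0353
    cross y-line → (6,7), t=0.3002 (wall)
  → r_2 = 0.3002
beam 3: φ=45°, α=195°
  d=(-0.9659,-0.2588)  start (6,6)  tX=0.4762 tY=2.7432  stride 1/|dx|=1.0353 1/|dy|=3.8637
    cross x-line → (5,6), t=0.4762
    cross x-line → (4,6), t=1.5115
    cross x-line → (3,6), t=2.5468
    cross y-line → (3,5), t=2.7432
    cross x-line → (2,5), t=3.5821 (wall)
  → r_3 = 3.5821
beam 4: φ=90°, α=240°
  d=(-0.5000,-0.8660)  start (6,6)  tX=0.9200 tY=0.8198  stride 1/|dx|=2.0000 1/|dy|=1.1547
    cross y-line → (6,5), t=0.8198 (wall)
  → r_4 = 0.8198

ranges = [0.3349, 0.3002, 3.5821, 0.8198]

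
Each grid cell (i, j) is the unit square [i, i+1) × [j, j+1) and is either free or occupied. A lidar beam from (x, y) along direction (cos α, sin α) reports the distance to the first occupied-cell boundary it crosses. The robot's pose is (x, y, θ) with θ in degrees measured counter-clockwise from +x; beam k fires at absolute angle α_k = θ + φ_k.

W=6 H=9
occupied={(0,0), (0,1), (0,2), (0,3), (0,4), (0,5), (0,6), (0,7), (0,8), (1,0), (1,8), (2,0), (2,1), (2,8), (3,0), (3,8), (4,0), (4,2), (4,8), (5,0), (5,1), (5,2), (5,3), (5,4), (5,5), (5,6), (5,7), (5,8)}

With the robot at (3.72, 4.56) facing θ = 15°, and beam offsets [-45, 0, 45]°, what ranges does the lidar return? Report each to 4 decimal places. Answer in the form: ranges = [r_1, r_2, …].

ranges = [1.4780, 1.3252, 2.5600]

beam 1: φ=-45°, α=330°
  dir = (cos 330°, sin 330°) = (0.8660, -0.5000); from cell (3,4)
  next x-line at t=0.3233, next y-line at t=1.1200; Δt_x=1.1547, Δt_y=2.0000
    x: enter (4,4) at t=0.3233
    y: enter (4,3) at t=1.1200
    x: enter (5,3) at t=1.4780 ← occupied
  → r_1 = 1.4780
beam 2: φ=0°, α=15°
  dir = (cos 15°, sin 15°) = (0.9659, 0.2588); from cell (3,4)
  next x-line at t=0.2899, next y-line at t=1.7000; Δt_x=1.0353, Δt_y=3.8637
    x: enter (4,4) at t=0.2899
    x: enter (5,4) at t=1.3252 ← occupied
  → r_2 = 1.3252
beam 3: φ=45°, α=60°
  dir = (cos 60°, sin 60°) = (0.5000, 0.8660); from cell (3,4)
  next x-line at t=0.5600, next y-line at t=0.5081; Δt_x=2.0000, Δt_y=1.1547
    y: enter (3,5) at t=0.5081
    x: enter (4,5) at t=0.5600
    y: enter (4,6) at t=1.6628
    x: enter (5,6) at t=2.5600 ← occupied
  → r_3 = 2.5600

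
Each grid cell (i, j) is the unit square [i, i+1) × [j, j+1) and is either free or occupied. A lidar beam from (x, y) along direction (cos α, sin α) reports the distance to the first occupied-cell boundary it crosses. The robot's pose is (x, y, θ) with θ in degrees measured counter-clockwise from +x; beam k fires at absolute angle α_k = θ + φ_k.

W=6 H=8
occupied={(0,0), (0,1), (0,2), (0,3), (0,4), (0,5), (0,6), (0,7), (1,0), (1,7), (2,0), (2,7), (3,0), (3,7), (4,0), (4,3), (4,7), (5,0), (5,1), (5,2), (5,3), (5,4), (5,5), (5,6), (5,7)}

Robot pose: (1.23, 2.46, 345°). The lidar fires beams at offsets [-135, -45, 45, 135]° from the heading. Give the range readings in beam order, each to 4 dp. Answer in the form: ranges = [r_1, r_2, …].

beam 1: φ=-135°, α=210°
  direction (-0.8660, -0.5000); cell (1,2); t to first gridline: x 0.2656, y 0.9200 (then +1.1547 / +2.0000)
    (0,2) via x @ 0.2656  # hit
  → r_1 = 0.2656
beam 2: φ=-45°, α=300°
  direction (0.5000, -0.8660); cell (1,2); t to first gridline: x 1.5400, y 0.5312 (then +2.0000 / +1.1547)
    (1,1) via y @ 0.5312
    (2,1) via x @ 1.5400
    (2,0) via y @ 1.6859  # hit
  → r_2 = 1.6859
beam 3: φ=45°, α=30°
  direction (0.8660, 0.5000); cell (1,2); t to first gridline: x 0.8891, y 1.0800 (then +1.1547 / +2.0000)
    (2,2) via x @ 0.8891
    (2,3) via y @ 1.0800
    (3,3) via x @ 2.0438
    (3,4) via y @ 3.0800
    (4,4) via x @ 3.1985
    (5,4) via x @ 4.3532  # hit
  → r_3 = 4.3532
beam 4: φ=135°, α=120°
  direction (-0.5000, 0.8660); cell (1,2); t to first gridline: x 0.4600, y 0.6235 (then +2.0000 / +1.1547)
    (0,2) via x @ 0.4600  # hit
  → r_4 = 0.4600

ranges = [0.2656, 1.6859, 4.3532, 0.4600]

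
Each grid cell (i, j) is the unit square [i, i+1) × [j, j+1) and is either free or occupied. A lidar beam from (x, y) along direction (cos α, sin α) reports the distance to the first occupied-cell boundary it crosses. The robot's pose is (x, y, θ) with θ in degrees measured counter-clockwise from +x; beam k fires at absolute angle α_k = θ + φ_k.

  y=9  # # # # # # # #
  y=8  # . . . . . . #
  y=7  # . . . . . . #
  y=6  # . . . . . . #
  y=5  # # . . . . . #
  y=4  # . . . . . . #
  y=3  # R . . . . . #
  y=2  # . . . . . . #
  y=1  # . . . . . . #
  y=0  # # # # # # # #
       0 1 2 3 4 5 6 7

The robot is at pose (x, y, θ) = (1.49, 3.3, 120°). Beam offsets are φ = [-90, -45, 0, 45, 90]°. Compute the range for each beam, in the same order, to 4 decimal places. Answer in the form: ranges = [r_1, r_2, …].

ranges = [6.3624, 1.7600, 0.9800, 0.5073, 0.5658]

beam 1: φ=-90°, α=30°
  direction (0.8660, 0.5000); cell (1,3); t to first gridline: x 0.5889, y 1.4000 (then +1.1547 / +2.0000)
    (2,3) via x @ 0.5889
    (2,4) via y @ 1.4000
    (3,4) via x @ 1.7436
    (4,4) via x @ 2.8983
    (4,5) via y @ 3.4000
    (5,5) via x @ 4.0530
    (6,5) via x @ 5.2077
    (6,6) via y @ 5.4000
    (7,6) via x @ 6.3624  # hit
  → r_1 = 6.3624
beam 2: φ=-45°, α=75°
  direction (0.2588, 0.9659); cell (1,3); t to first gridline: x 1.9705, y 0.7247 (then +3.8637 / +1.0353)
    (1,4) via y @ 0.7247
    (1,5) via y @ 1.7600  # hit
  → r_2 = 1.7600
beam 3: φ=0°, α=120°
  direction (-0.5000, 0.8660); cell (1,3); t to first gridline: x 0.9800, y 0.8083 (then +2.0000 / +1.1547)
    (1,4) via y @ 0.8083
    (0,4) via x @ 0.9800  # hit
  → r_3 = 0.9800
beam 4: φ=45°, α=165°
  direction (-0.9659, 0.2588); cell (1,3); t to first gridline: x 0.5073, y 2.7046 (then +1.0353 / +3.8637)
    (0,3) via x @ 0.5073  # hit
  → r_4 = 0.5073
beam 5: φ=90°, α=210°
  direction (-0.8660, -0.5000); cell (1,3); t to first gridline: x 0.5658, y 0.6000 (then +1.1547 / +2.0000)
    (0,3) via x @ 0.5658  # hit
  → r_5 = 0.5658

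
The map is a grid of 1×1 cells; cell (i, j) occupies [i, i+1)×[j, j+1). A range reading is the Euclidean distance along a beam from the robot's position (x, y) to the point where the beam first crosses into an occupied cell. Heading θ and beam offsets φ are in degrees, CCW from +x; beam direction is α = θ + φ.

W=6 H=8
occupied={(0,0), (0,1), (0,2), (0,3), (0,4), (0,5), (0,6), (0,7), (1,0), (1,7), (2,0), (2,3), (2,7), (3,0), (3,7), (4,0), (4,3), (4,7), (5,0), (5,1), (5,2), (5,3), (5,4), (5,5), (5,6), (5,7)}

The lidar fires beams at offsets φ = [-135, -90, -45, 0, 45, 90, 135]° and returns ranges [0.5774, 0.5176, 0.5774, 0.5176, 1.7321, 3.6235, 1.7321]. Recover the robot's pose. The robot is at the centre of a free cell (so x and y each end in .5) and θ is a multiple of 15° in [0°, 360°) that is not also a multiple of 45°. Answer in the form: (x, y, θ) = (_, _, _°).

Enumerate (i+0.5, j+0.5, θ) over the 22 free cells and 16 admissible headings. For each, cast all 7 beams and compare to the given ranges.
  (2.5, 5.5, 120°): beam 1 = 2.5882 ≠ 0.5774 ✗
  (2.5, 2.5, 255°): beam 2 = 1.5529 ≠ 0.5176 ✗
  (4.5, 4.5, 60°): beam 1 = 0.5176 ≠ 0.5774 ✗
  …
  (4.5, 2.5, 105°): r_1=0.5774, r_2=0.5176, r_3=0.5774, r_4=0.5176, r_5=1.7321, r_6=3.6235, r_7=1.7321 — all match ✓
No second candidate reproduces the full scan.

(x, y, θ) = (4.5, 2.5, 105°)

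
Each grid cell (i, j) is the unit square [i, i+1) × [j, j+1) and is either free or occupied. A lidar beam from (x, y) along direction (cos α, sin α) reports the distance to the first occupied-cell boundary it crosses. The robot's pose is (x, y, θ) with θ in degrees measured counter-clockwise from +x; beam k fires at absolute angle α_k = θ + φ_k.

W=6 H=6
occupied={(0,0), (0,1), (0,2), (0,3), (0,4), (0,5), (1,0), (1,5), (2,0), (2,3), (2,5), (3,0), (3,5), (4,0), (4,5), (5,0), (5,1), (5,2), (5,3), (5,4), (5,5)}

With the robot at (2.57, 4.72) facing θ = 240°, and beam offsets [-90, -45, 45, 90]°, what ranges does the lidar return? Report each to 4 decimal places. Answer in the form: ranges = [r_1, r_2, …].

ranges = [0.5600, 1.6254, 0.7454, 2.8059]

beam 1: φ=-90°, α=150°
  cosα=-0.8660 sinα=0.5000 | (2,4) | tMaxX 0.6582 tMaxY 0.5600 | tΔX 1.1547 tΔY 2.0000
    t=0.5600 [y] (2,5) — stop
  → r_1 = 0.5600
beam 2: φ=-45°, α=195°
  cosα=-0.9659 sinα=-0.2588 | (2,4) | tMaxX 0.5901 tMaxY 2.7819 | tΔX 1.0353 tΔY 3.8637
    t=0.5901 [x] (1,4)
    t=1.6254 [x] (0,4) — stop
  → r_2 = 1.6254
beam 3: φ=45°, α=285°
  cosα=0.2588 sinα=-0.9659 | (2,4) | tMaxX 1.6614 tMaxY 0.7454 | tΔX 3.8637 tΔY 1.0353
    t=0.7454 [y] (2,3) — stop
  → r_3 = 0.7454
beam 4: φ=90°, α=330°
  cosα=0.8660 sinα=-0.5000 | (2,4) | tMaxX 0.4965 tMaxY 1.4400 | tΔX 1.1547 tΔY 2.0000
    t=0.4965 [x] (3,4)
    t=1.4400 [y] (3,3)
    t=1.6512 [x] (4,3)
    t=2.8059 [x] (5,3) — stop
  → r_4 = 2.8059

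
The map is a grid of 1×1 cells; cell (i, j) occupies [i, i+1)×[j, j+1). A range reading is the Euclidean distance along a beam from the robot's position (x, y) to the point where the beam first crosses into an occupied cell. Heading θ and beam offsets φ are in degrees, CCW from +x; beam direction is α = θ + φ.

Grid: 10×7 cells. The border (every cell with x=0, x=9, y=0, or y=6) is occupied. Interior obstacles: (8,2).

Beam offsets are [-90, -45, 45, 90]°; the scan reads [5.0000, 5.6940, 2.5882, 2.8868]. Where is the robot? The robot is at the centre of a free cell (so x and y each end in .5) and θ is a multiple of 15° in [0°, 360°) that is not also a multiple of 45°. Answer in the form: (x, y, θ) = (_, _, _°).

Enumerate (i+0.5, j+0.5, θ) over the 39 free cells and 16 admissible headings. For each, cast all 4 beams and compare to the given ranges.
  (8.5, 3.5, 105°): beam 1 = 0.5176 ≠ 5.0000 ✗
  (1.5, 5.5, 255°): beam 1 = 0.5176 ≠ 5.0000 ✗
  (2.5, 2.5, 60°): beam 1 = 3.0000 ≠ 5.0000 ✗
  (8.5, 4.5, 120°): beam 1 = 0.5774 ≠ 5.0000 ✗
  …
  (3.5, 3.5, 60°): r_1=5.0000, r_2=5.6940, r_3=2.5882, r_4=2.8868 — all match ✓
Only this pose fits every beam.

(x, y, θ) = (3.5, 3.5, 60°)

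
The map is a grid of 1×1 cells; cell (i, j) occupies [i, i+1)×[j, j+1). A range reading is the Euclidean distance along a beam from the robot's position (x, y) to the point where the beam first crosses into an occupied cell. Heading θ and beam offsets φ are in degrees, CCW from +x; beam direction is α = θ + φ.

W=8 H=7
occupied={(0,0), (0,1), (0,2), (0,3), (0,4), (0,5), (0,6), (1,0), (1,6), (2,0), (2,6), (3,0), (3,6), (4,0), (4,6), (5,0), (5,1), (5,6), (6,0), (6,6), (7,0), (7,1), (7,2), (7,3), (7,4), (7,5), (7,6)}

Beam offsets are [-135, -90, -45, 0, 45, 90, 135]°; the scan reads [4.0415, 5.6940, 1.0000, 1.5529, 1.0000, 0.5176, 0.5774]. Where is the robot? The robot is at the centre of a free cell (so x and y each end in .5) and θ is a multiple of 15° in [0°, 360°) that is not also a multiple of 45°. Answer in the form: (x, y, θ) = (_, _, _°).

(x, y, θ) = (6.5, 2.5, 255°)

Candidates: 29 free-cell centres × 16 headings = 464 poses. Raycast each; keep the one whose scan matches to 4 dp.
  (5.5, 4.5, 210°): beam 1 = 1.5529 ≠ 4.0415 ✗
  (1.5, 5.5, 255°): beam 1 = 0.5774 ≠ 4.0415 ✗
  (2.5, 5.5, 75°): beam 1 = 5.0000 ≠ 4.0415 ✗
  (5.5, 3.5, 165°): beam 1 = 1.7321 ≠ 4.0415 ✗
  (4.5, 1.5, 195°): beam 1 = 5.0000 ≠ 4.0415 ✗
  …
  (6.5, 2.5, 255°): r_1=4.0415, r_2=5.6940, r_3=1.0000, r_4=1.5529, r_5=1.0000, r_6=0.5176, r_7=0.5774 — all match ✓
Only this pose fits every beam.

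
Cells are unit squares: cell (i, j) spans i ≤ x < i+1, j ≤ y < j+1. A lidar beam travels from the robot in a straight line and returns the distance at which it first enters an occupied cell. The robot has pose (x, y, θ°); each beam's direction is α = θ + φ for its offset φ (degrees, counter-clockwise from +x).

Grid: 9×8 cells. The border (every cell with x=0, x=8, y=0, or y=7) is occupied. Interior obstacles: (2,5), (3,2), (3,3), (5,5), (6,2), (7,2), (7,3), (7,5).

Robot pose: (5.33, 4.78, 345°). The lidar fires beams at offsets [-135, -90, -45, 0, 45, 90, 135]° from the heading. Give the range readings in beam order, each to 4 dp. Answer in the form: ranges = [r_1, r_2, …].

ranges = [1.5600, 3.9133, 2.0554, 2.7642, 0.4400, 0.2278, 0.2540]

beam 1: φ=-135°, α=210°
  direction (-0.8660, -0.5000); cell (5,4); t to first gridline: x 0.3811, y 1.5600 (then +1.1547 / +2.0000)
    (4,4) via x @ 0.3811
    (3,4) via x @ 1.5358
    (3,3) via y @ 1.5600  # hit
  → r_1 = 1.5600
beam 2: φ=-90°, α=255°
  direction (-0.2588, -0.9659); cell (5,4); t to first gridline: x 1.2750, y 0.8075 (then +3.8637 / +1.0353)
    (5,3) via y @ 0.8075
    (4,3) via x @ 1.2750
    (4,2) via y @ 1.8428
    (4,1) via y @ 2.8781
    (4,0) via y @ 3.9133  # hit
  → r_2 = 3.9133
beam 3: φ=-45°, α=300°
  direction (0.5000, -0.8660); cell (5,4); t to first gridline: x 1.3400, y 0.9007 (then +2.0000 / +1.1547)
    (5,3) via y @ 0.9007
    (6,3) via x @ 1.3400
    (6,2) via y @ 2.0554  # hit
  → r_3 = 2.0554
beam 4: φ=0°, α=345°
  direction (0.9659, -0.2588); cell (5,4); t to first gridline: x 0.6936, y 3.0137 (then +1.0353 / +3.8637)
    (6,4) via x @ 0.6936
    (7,4) via x @ 1.7289
    (8,4) via x @ 2.7642  # hit
  → r_4 = 2.7642
beam 5: φ=45°, α=30°
  direction (0.8660, 0.5000); cell (5,4); t to first gridline: x 0.7736, y 0.4400 (then +1.1547 / +2.0000)
    (5,5) via y @ 0.4400  # hit
  → r_5 = 0.4400
beam 6: φ=90°, α=75°
  direction (0.2588, 0.9659); cell (5,4); t to first gridline: x 2.5887, y 0.2278 (then +3.8637 / +1.0353)
    (5,5) via y @ 0.2278  # hit
  → r_6 = 0.2278
beam 7: φ=135°, α=120°
  direction (-0.5000, 0.8660); cell (5,4); t to first gridline: x 0.6600, y 0.2540 (then +2.0000 / +1.1547)
    (5,5) via y @ 0.2540  # hit
  → r_7 = 0.2540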